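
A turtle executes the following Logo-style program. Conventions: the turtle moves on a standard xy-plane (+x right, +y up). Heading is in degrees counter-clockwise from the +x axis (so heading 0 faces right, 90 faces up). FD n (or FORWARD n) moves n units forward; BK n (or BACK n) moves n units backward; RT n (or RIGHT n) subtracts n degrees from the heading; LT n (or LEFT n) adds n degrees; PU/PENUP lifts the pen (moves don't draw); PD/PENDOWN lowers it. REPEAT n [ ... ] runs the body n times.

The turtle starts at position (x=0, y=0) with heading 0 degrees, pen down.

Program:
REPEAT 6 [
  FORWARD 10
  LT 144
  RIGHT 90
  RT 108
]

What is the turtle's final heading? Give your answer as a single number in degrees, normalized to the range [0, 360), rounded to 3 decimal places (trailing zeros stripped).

Answer: 36

Derivation:
Executing turtle program step by step:
Start: pos=(0,0), heading=0, pen down
REPEAT 6 [
  -- iteration 1/6 --
  FD 10: (0,0) -> (10,0) [heading=0, draw]
  LT 144: heading 0 -> 144
  RT 90: heading 144 -> 54
  RT 108: heading 54 -> 306
  -- iteration 2/6 --
  FD 10: (10,0) -> (15.878,-8.09) [heading=306, draw]
  LT 144: heading 306 -> 90
  RT 90: heading 90 -> 0
  RT 108: heading 0 -> 252
  -- iteration 3/6 --
  FD 10: (15.878,-8.09) -> (12.788,-17.601) [heading=252, draw]
  LT 144: heading 252 -> 36
  RT 90: heading 36 -> 306
  RT 108: heading 306 -> 198
  -- iteration 4/6 --
  FD 10: (12.788,-17.601) -> (3.277,-20.691) [heading=198, draw]
  LT 144: heading 198 -> 342
  RT 90: heading 342 -> 252
  RT 108: heading 252 -> 144
  -- iteration 5/6 --
  FD 10: (3.277,-20.691) -> (-4.813,-14.813) [heading=144, draw]
  LT 144: heading 144 -> 288
  RT 90: heading 288 -> 198
  RT 108: heading 198 -> 90
  -- iteration 6/6 --
  FD 10: (-4.813,-14.813) -> (-4.813,-4.813) [heading=90, draw]
  LT 144: heading 90 -> 234
  RT 90: heading 234 -> 144
  RT 108: heading 144 -> 36
]
Final: pos=(-4.813,-4.813), heading=36, 6 segment(s) drawn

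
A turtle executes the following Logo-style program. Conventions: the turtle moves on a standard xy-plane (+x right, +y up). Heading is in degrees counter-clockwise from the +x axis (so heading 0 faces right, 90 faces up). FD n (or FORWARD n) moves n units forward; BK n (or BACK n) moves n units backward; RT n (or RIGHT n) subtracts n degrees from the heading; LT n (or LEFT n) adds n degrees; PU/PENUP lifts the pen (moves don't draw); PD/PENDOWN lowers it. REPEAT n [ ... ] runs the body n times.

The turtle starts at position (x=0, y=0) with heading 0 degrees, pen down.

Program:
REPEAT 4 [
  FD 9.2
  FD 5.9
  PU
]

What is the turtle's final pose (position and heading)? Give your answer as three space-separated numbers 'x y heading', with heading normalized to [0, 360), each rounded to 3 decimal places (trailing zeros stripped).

Executing turtle program step by step:
Start: pos=(0,0), heading=0, pen down
REPEAT 4 [
  -- iteration 1/4 --
  FD 9.2: (0,0) -> (9.2,0) [heading=0, draw]
  FD 5.9: (9.2,0) -> (15.1,0) [heading=0, draw]
  PU: pen up
  -- iteration 2/4 --
  FD 9.2: (15.1,0) -> (24.3,0) [heading=0, move]
  FD 5.9: (24.3,0) -> (30.2,0) [heading=0, move]
  PU: pen up
  -- iteration 3/4 --
  FD 9.2: (30.2,0) -> (39.4,0) [heading=0, move]
  FD 5.9: (39.4,0) -> (45.3,0) [heading=0, move]
  PU: pen up
  -- iteration 4/4 --
  FD 9.2: (45.3,0) -> (54.5,0) [heading=0, move]
  FD 5.9: (54.5,0) -> (60.4,0) [heading=0, move]
  PU: pen up
]
Final: pos=(60.4,0), heading=0, 2 segment(s) drawn

Answer: 60.4 0 0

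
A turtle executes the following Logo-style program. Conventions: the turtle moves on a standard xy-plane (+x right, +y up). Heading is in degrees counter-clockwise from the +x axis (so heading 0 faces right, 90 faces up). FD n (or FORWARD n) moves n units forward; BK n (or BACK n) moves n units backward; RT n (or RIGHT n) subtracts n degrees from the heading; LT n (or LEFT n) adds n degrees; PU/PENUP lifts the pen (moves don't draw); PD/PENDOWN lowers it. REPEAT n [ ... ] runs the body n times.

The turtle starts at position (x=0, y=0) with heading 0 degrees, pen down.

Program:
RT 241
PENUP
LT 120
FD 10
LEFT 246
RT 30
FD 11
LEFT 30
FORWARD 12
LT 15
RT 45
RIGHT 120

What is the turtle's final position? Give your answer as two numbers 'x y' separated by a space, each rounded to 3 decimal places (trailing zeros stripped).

Answer: -12.992 12.216

Derivation:
Executing turtle program step by step:
Start: pos=(0,0), heading=0, pen down
RT 241: heading 0 -> 119
PU: pen up
LT 120: heading 119 -> 239
FD 10: (0,0) -> (-5.15,-8.572) [heading=239, move]
LT 246: heading 239 -> 125
RT 30: heading 125 -> 95
FD 11: (-5.15,-8.572) -> (-6.109,2.386) [heading=95, move]
LT 30: heading 95 -> 125
FD 12: (-6.109,2.386) -> (-12.992,12.216) [heading=125, move]
LT 15: heading 125 -> 140
RT 45: heading 140 -> 95
RT 120: heading 95 -> 335
Final: pos=(-12.992,12.216), heading=335, 0 segment(s) drawn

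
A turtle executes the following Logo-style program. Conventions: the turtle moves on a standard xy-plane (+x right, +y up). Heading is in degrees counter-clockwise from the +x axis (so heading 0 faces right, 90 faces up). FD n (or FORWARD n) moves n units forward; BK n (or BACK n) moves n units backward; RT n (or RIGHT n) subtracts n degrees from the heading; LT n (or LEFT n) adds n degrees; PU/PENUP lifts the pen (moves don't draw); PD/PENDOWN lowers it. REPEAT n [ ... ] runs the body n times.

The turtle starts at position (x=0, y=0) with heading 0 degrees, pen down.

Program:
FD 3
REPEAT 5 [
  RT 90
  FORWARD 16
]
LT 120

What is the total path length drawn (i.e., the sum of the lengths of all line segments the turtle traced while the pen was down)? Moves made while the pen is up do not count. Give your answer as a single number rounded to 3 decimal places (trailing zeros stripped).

Executing turtle program step by step:
Start: pos=(0,0), heading=0, pen down
FD 3: (0,0) -> (3,0) [heading=0, draw]
REPEAT 5 [
  -- iteration 1/5 --
  RT 90: heading 0 -> 270
  FD 16: (3,0) -> (3,-16) [heading=270, draw]
  -- iteration 2/5 --
  RT 90: heading 270 -> 180
  FD 16: (3,-16) -> (-13,-16) [heading=180, draw]
  -- iteration 3/5 --
  RT 90: heading 180 -> 90
  FD 16: (-13,-16) -> (-13,0) [heading=90, draw]
  -- iteration 4/5 --
  RT 90: heading 90 -> 0
  FD 16: (-13,0) -> (3,0) [heading=0, draw]
  -- iteration 5/5 --
  RT 90: heading 0 -> 270
  FD 16: (3,0) -> (3,-16) [heading=270, draw]
]
LT 120: heading 270 -> 30
Final: pos=(3,-16), heading=30, 6 segment(s) drawn

Segment lengths:
  seg 1: (0,0) -> (3,0), length = 3
  seg 2: (3,0) -> (3,-16), length = 16
  seg 3: (3,-16) -> (-13,-16), length = 16
  seg 4: (-13,-16) -> (-13,0), length = 16
  seg 5: (-13,0) -> (3,0), length = 16
  seg 6: (3,0) -> (3,-16), length = 16
Total = 83

Answer: 83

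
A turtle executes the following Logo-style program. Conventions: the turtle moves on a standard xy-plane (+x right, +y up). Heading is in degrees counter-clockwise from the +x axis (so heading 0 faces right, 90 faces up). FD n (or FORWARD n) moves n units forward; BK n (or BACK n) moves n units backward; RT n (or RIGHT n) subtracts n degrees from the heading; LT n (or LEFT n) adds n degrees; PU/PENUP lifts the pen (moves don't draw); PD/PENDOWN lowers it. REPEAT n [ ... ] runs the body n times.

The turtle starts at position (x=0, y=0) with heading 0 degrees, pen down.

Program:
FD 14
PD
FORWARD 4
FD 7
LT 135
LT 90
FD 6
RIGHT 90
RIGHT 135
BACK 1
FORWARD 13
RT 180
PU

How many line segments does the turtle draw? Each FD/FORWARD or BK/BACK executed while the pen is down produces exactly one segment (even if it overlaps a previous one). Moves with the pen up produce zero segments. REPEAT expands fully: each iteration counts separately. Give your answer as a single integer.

Executing turtle program step by step:
Start: pos=(0,0), heading=0, pen down
FD 14: (0,0) -> (14,0) [heading=0, draw]
PD: pen down
FD 4: (14,0) -> (18,0) [heading=0, draw]
FD 7: (18,0) -> (25,0) [heading=0, draw]
LT 135: heading 0 -> 135
LT 90: heading 135 -> 225
FD 6: (25,0) -> (20.757,-4.243) [heading=225, draw]
RT 90: heading 225 -> 135
RT 135: heading 135 -> 0
BK 1: (20.757,-4.243) -> (19.757,-4.243) [heading=0, draw]
FD 13: (19.757,-4.243) -> (32.757,-4.243) [heading=0, draw]
RT 180: heading 0 -> 180
PU: pen up
Final: pos=(32.757,-4.243), heading=180, 6 segment(s) drawn
Segments drawn: 6

Answer: 6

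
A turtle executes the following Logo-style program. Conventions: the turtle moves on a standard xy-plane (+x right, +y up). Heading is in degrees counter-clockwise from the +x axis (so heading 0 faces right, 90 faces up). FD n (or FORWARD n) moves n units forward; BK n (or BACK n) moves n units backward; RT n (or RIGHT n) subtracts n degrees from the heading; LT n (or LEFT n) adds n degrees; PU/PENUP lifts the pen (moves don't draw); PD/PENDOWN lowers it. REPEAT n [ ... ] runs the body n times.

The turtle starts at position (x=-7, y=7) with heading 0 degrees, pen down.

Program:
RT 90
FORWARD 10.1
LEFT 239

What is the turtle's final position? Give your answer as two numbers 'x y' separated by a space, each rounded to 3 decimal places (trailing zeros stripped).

Answer: -7 -3.1

Derivation:
Executing turtle program step by step:
Start: pos=(-7,7), heading=0, pen down
RT 90: heading 0 -> 270
FD 10.1: (-7,7) -> (-7,-3.1) [heading=270, draw]
LT 239: heading 270 -> 149
Final: pos=(-7,-3.1), heading=149, 1 segment(s) drawn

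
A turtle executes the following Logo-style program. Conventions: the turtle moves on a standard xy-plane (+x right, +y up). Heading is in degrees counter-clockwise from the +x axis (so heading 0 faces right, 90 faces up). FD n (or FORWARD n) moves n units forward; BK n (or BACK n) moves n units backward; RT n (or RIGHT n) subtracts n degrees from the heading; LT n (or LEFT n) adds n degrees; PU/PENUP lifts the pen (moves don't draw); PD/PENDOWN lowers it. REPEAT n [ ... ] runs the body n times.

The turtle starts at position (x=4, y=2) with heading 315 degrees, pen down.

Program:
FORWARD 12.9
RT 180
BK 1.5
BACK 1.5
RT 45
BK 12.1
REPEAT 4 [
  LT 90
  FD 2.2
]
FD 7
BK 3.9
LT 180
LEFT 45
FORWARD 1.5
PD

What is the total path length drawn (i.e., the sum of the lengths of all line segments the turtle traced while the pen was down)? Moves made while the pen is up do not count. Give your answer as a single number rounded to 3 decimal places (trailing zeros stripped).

Answer: 49.2

Derivation:
Executing turtle program step by step:
Start: pos=(4,2), heading=315, pen down
FD 12.9: (4,2) -> (13.122,-7.122) [heading=315, draw]
RT 180: heading 315 -> 135
BK 1.5: (13.122,-7.122) -> (14.182,-8.182) [heading=135, draw]
BK 1.5: (14.182,-8.182) -> (15.243,-9.243) [heading=135, draw]
RT 45: heading 135 -> 90
BK 12.1: (15.243,-9.243) -> (15.243,-21.343) [heading=90, draw]
REPEAT 4 [
  -- iteration 1/4 --
  LT 90: heading 90 -> 180
  FD 2.2: (15.243,-21.343) -> (13.043,-21.343) [heading=180, draw]
  -- iteration 2/4 --
  LT 90: heading 180 -> 270
  FD 2.2: (13.043,-21.343) -> (13.043,-23.543) [heading=270, draw]
  -- iteration 3/4 --
  LT 90: heading 270 -> 0
  FD 2.2: (13.043,-23.543) -> (15.243,-23.543) [heading=0, draw]
  -- iteration 4/4 --
  LT 90: heading 0 -> 90
  FD 2.2: (15.243,-23.543) -> (15.243,-21.343) [heading=90, draw]
]
FD 7: (15.243,-21.343) -> (15.243,-14.343) [heading=90, draw]
BK 3.9: (15.243,-14.343) -> (15.243,-18.243) [heading=90, draw]
LT 180: heading 90 -> 270
LT 45: heading 270 -> 315
FD 1.5: (15.243,-18.243) -> (16.304,-19.304) [heading=315, draw]
PD: pen down
Final: pos=(16.304,-19.304), heading=315, 11 segment(s) drawn

Segment lengths:
  seg 1: (4,2) -> (13.122,-7.122), length = 12.9
  seg 2: (13.122,-7.122) -> (14.182,-8.182), length = 1.5
  seg 3: (14.182,-8.182) -> (15.243,-9.243), length = 1.5
  seg 4: (15.243,-9.243) -> (15.243,-21.343), length = 12.1
  seg 5: (15.243,-21.343) -> (13.043,-21.343), length = 2.2
  seg 6: (13.043,-21.343) -> (13.043,-23.543), length = 2.2
  seg 7: (13.043,-23.543) -> (15.243,-23.543), length = 2.2
  seg 8: (15.243,-23.543) -> (15.243,-21.343), length = 2.2
  seg 9: (15.243,-21.343) -> (15.243,-14.343), length = 7
  seg 10: (15.243,-14.343) -> (15.243,-18.243), length = 3.9
  seg 11: (15.243,-18.243) -> (16.304,-19.304), length = 1.5
Total = 49.2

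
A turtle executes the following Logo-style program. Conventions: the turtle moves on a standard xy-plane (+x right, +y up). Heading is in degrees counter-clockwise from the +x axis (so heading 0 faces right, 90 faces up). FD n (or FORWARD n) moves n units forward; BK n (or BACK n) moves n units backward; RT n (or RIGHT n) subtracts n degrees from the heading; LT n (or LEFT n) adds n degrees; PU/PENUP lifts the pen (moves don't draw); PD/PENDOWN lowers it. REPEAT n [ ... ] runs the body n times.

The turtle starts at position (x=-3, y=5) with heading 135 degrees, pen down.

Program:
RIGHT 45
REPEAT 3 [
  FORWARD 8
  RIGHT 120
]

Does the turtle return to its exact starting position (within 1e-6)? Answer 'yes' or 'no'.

Executing turtle program step by step:
Start: pos=(-3,5), heading=135, pen down
RT 45: heading 135 -> 90
REPEAT 3 [
  -- iteration 1/3 --
  FD 8: (-3,5) -> (-3,13) [heading=90, draw]
  RT 120: heading 90 -> 330
  -- iteration 2/3 --
  FD 8: (-3,13) -> (3.928,9) [heading=330, draw]
  RT 120: heading 330 -> 210
  -- iteration 3/3 --
  FD 8: (3.928,9) -> (-3,5) [heading=210, draw]
  RT 120: heading 210 -> 90
]
Final: pos=(-3,5), heading=90, 3 segment(s) drawn

Start position: (-3, 5)
Final position: (-3, 5)
Distance = 0; < 1e-6 -> CLOSED

Answer: yes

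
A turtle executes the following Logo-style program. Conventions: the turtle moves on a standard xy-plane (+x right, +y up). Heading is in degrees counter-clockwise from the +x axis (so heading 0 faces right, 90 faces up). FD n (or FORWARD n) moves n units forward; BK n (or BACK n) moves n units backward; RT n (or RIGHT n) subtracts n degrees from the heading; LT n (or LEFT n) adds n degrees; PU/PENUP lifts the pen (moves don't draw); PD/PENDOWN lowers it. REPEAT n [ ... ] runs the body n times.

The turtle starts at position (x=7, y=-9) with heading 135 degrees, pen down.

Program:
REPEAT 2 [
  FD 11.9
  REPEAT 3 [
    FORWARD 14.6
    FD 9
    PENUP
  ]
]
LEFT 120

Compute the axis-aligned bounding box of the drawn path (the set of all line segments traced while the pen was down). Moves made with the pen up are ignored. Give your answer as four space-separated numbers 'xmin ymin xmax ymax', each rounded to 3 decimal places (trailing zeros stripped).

Executing turtle program step by step:
Start: pos=(7,-9), heading=135, pen down
REPEAT 2 [
  -- iteration 1/2 --
  FD 11.9: (7,-9) -> (-1.415,-0.585) [heading=135, draw]
  REPEAT 3 [
    -- iteration 1/3 --
    FD 14.6: (-1.415,-0.585) -> (-11.738,9.738) [heading=135, draw]
    FD 9: (-11.738,9.738) -> (-18.102,16.102) [heading=135, draw]
    PU: pen up
    -- iteration 2/3 --
    FD 14.6: (-18.102,16.102) -> (-28.426,26.426) [heading=135, move]
    FD 9: (-28.426,26.426) -> (-34.79,32.79) [heading=135, move]
    PU: pen up
    -- iteration 3/3 --
    FD 14.6: (-34.79,32.79) -> (-45.114,43.114) [heading=135, move]
    FD 9: (-45.114,43.114) -> (-51.478,49.478) [heading=135, move]
    PU: pen up
  ]
  -- iteration 2/2 --
  FD 11.9: (-51.478,49.478) -> (-59.892,57.892) [heading=135, move]
  REPEAT 3 [
    -- iteration 1/3 --
    FD 14.6: (-59.892,57.892) -> (-70.216,68.216) [heading=135, move]
    FD 9: (-70.216,68.216) -> (-76.58,74.58) [heading=135, move]
    PU: pen up
    -- iteration 2/3 --
    FD 14.6: (-76.58,74.58) -> (-86.904,84.904) [heading=135, move]
    FD 9: (-86.904,84.904) -> (-93.268,91.268) [heading=135, move]
    PU: pen up
    -- iteration 3/3 --
    FD 14.6: (-93.268,91.268) -> (-103.592,101.592) [heading=135, move]
    FD 9: (-103.592,101.592) -> (-109.955,107.955) [heading=135, move]
    PU: pen up
  ]
]
LT 120: heading 135 -> 255
Final: pos=(-109.955,107.955), heading=255, 3 segment(s) drawn

Segment endpoints: x in {-18.102, -11.738, -1.415, 7}, y in {-9, -0.585, 9.738, 16.102}
xmin=-18.102, ymin=-9, xmax=7, ymax=16.102

Answer: -18.102 -9 7 16.102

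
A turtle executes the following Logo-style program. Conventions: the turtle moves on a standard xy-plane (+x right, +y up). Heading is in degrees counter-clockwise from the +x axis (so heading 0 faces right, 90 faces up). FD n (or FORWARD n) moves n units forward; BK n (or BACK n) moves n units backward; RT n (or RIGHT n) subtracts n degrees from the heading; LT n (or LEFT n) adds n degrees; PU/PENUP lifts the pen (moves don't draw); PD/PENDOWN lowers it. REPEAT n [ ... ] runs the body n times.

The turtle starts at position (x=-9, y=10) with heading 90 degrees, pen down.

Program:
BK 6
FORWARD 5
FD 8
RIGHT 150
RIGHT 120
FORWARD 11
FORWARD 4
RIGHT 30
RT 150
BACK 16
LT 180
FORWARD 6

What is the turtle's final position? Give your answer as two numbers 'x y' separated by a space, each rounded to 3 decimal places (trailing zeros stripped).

Answer: -46 17

Derivation:
Executing turtle program step by step:
Start: pos=(-9,10), heading=90, pen down
BK 6: (-9,10) -> (-9,4) [heading=90, draw]
FD 5: (-9,4) -> (-9,9) [heading=90, draw]
FD 8: (-9,9) -> (-9,17) [heading=90, draw]
RT 150: heading 90 -> 300
RT 120: heading 300 -> 180
FD 11: (-9,17) -> (-20,17) [heading=180, draw]
FD 4: (-20,17) -> (-24,17) [heading=180, draw]
RT 30: heading 180 -> 150
RT 150: heading 150 -> 0
BK 16: (-24,17) -> (-40,17) [heading=0, draw]
LT 180: heading 0 -> 180
FD 6: (-40,17) -> (-46,17) [heading=180, draw]
Final: pos=(-46,17), heading=180, 7 segment(s) drawn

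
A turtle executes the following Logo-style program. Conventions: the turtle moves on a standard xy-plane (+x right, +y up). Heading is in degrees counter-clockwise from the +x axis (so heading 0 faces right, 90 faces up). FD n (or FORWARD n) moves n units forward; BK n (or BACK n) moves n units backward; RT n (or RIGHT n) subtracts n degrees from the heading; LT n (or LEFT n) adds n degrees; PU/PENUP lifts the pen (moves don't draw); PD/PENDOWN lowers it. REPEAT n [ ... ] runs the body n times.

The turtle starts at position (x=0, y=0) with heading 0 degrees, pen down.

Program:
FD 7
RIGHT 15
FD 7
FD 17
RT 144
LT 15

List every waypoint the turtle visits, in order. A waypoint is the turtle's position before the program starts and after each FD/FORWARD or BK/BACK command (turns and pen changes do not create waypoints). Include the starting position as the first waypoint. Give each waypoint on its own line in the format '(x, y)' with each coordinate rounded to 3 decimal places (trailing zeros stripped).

Answer: (0, 0)
(7, 0)
(13.761, -1.812)
(30.182, -6.212)

Derivation:
Executing turtle program step by step:
Start: pos=(0,0), heading=0, pen down
FD 7: (0,0) -> (7,0) [heading=0, draw]
RT 15: heading 0 -> 345
FD 7: (7,0) -> (13.761,-1.812) [heading=345, draw]
FD 17: (13.761,-1.812) -> (30.182,-6.212) [heading=345, draw]
RT 144: heading 345 -> 201
LT 15: heading 201 -> 216
Final: pos=(30.182,-6.212), heading=216, 3 segment(s) drawn
Waypoints (4 total):
(0, 0)
(7, 0)
(13.761, -1.812)
(30.182, -6.212)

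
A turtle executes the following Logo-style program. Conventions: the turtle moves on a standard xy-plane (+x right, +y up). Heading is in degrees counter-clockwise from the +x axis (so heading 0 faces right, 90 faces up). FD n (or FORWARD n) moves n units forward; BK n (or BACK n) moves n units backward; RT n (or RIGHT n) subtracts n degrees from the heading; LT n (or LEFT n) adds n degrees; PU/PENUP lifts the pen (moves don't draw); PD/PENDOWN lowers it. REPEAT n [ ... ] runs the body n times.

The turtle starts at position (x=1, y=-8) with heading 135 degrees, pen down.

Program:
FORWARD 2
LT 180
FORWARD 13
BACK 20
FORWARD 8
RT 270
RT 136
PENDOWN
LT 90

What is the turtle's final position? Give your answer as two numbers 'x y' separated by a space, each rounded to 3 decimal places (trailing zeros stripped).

Answer: 0.293 -7.293

Derivation:
Executing turtle program step by step:
Start: pos=(1,-8), heading=135, pen down
FD 2: (1,-8) -> (-0.414,-6.586) [heading=135, draw]
LT 180: heading 135 -> 315
FD 13: (-0.414,-6.586) -> (8.778,-15.778) [heading=315, draw]
BK 20: (8.778,-15.778) -> (-5.364,-1.636) [heading=315, draw]
FD 8: (-5.364,-1.636) -> (0.293,-7.293) [heading=315, draw]
RT 270: heading 315 -> 45
RT 136: heading 45 -> 269
PD: pen down
LT 90: heading 269 -> 359
Final: pos=(0.293,-7.293), heading=359, 4 segment(s) drawn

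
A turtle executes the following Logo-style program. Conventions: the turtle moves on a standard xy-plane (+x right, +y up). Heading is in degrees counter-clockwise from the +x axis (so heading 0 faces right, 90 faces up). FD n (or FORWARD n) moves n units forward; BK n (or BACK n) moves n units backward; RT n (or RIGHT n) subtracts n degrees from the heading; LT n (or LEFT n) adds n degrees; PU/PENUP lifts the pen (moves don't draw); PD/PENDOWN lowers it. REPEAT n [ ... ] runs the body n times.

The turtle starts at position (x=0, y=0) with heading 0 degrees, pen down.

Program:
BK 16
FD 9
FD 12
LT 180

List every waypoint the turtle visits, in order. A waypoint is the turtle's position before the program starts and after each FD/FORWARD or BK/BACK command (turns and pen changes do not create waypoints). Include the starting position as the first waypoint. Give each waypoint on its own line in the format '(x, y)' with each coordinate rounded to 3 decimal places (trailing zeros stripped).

Executing turtle program step by step:
Start: pos=(0,0), heading=0, pen down
BK 16: (0,0) -> (-16,0) [heading=0, draw]
FD 9: (-16,0) -> (-7,0) [heading=0, draw]
FD 12: (-7,0) -> (5,0) [heading=0, draw]
LT 180: heading 0 -> 180
Final: pos=(5,0), heading=180, 3 segment(s) drawn
Waypoints (4 total):
(0, 0)
(-16, 0)
(-7, 0)
(5, 0)

Answer: (0, 0)
(-16, 0)
(-7, 0)
(5, 0)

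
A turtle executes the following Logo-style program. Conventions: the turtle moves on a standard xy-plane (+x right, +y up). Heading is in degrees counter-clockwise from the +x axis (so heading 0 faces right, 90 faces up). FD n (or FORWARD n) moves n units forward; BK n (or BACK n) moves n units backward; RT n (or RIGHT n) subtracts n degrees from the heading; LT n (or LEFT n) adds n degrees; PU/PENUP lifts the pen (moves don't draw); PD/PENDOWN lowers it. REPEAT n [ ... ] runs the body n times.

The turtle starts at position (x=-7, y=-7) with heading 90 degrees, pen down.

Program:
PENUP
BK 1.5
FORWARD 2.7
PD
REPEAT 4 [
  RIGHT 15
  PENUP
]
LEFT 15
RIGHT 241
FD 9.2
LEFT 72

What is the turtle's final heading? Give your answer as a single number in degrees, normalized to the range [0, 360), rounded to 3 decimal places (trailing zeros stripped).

Answer: 236

Derivation:
Executing turtle program step by step:
Start: pos=(-7,-7), heading=90, pen down
PU: pen up
BK 1.5: (-7,-7) -> (-7,-8.5) [heading=90, move]
FD 2.7: (-7,-8.5) -> (-7,-5.8) [heading=90, move]
PD: pen down
REPEAT 4 [
  -- iteration 1/4 --
  RT 15: heading 90 -> 75
  PU: pen up
  -- iteration 2/4 --
  RT 15: heading 75 -> 60
  PU: pen up
  -- iteration 3/4 --
  RT 15: heading 60 -> 45
  PU: pen up
  -- iteration 4/4 --
  RT 15: heading 45 -> 30
  PU: pen up
]
LT 15: heading 30 -> 45
RT 241: heading 45 -> 164
FD 9.2: (-7,-5.8) -> (-15.844,-3.264) [heading=164, move]
LT 72: heading 164 -> 236
Final: pos=(-15.844,-3.264), heading=236, 0 segment(s) drawn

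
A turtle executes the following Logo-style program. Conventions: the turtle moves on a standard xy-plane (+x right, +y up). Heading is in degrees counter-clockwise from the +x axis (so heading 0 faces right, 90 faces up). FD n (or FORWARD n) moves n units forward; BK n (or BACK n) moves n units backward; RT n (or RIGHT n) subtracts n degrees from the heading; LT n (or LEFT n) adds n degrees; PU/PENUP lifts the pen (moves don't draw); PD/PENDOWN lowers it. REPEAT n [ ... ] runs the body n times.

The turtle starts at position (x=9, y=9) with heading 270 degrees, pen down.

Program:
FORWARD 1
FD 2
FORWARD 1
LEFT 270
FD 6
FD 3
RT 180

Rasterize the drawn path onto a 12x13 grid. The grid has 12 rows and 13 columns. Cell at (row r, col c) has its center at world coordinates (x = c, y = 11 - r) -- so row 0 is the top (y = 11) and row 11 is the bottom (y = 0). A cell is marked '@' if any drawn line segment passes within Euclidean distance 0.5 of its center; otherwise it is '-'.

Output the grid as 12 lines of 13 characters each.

Answer: -------------
-------------
---------@---
---------@---
---------@---
---------@---
@@@@@@@@@@---
-------------
-------------
-------------
-------------
-------------

Derivation:
Segment 0: (9,9) -> (9,8)
Segment 1: (9,8) -> (9,6)
Segment 2: (9,6) -> (9,5)
Segment 3: (9,5) -> (3,5)
Segment 4: (3,5) -> (0,5)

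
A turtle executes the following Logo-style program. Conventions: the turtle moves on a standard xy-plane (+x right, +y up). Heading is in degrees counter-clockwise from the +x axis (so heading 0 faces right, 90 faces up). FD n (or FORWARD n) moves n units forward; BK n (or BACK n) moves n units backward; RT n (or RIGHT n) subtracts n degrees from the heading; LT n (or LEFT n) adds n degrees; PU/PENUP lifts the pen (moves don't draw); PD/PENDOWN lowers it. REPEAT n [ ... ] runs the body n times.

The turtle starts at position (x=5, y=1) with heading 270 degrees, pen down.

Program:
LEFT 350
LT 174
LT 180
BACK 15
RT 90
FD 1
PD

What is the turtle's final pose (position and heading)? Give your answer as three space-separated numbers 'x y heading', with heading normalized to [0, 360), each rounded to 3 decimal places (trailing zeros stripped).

Answer: 8.173 15.695 164

Derivation:
Executing turtle program step by step:
Start: pos=(5,1), heading=270, pen down
LT 350: heading 270 -> 260
LT 174: heading 260 -> 74
LT 180: heading 74 -> 254
BK 15: (5,1) -> (9.135,15.419) [heading=254, draw]
RT 90: heading 254 -> 164
FD 1: (9.135,15.419) -> (8.173,15.695) [heading=164, draw]
PD: pen down
Final: pos=(8.173,15.695), heading=164, 2 segment(s) drawn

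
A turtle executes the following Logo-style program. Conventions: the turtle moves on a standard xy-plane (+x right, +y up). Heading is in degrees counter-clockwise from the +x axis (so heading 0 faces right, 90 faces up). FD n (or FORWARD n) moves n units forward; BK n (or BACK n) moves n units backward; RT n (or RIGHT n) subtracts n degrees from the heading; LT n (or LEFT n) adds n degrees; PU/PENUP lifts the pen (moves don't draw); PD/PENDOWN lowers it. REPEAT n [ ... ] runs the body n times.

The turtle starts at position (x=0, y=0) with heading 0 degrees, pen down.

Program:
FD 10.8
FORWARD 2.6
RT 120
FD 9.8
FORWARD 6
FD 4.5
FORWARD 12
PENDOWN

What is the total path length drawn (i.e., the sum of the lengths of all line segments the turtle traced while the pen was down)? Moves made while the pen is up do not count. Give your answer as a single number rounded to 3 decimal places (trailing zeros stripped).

Executing turtle program step by step:
Start: pos=(0,0), heading=0, pen down
FD 10.8: (0,0) -> (10.8,0) [heading=0, draw]
FD 2.6: (10.8,0) -> (13.4,0) [heading=0, draw]
RT 120: heading 0 -> 240
FD 9.8: (13.4,0) -> (8.5,-8.487) [heading=240, draw]
FD 6: (8.5,-8.487) -> (5.5,-13.683) [heading=240, draw]
FD 4.5: (5.5,-13.683) -> (3.25,-17.58) [heading=240, draw]
FD 12: (3.25,-17.58) -> (-2.75,-27.973) [heading=240, draw]
PD: pen down
Final: pos=(-2.75,-27.973), heading=240, 6 segment(s) drawn

Segment lengths:
  seg 1: (0,0) -> (10.8,0), length = 10.8
  seg 2: (10.8,0) -> (13.4,0), length = 2.6
  seg 3: (13.4,0) -> (8.5,-8.487), length = 9.8
  seg 4: (8.5,-8.487) -> (5.5,-13.683), length = 6
  seg 5: (5.5,-13.683) -> (3.25,-17.58), length = 4.5
  seg 6: (3.25,-17.58) -> (-2.75,-27.973), length = 12
Total = 45.7

Answer: 45.7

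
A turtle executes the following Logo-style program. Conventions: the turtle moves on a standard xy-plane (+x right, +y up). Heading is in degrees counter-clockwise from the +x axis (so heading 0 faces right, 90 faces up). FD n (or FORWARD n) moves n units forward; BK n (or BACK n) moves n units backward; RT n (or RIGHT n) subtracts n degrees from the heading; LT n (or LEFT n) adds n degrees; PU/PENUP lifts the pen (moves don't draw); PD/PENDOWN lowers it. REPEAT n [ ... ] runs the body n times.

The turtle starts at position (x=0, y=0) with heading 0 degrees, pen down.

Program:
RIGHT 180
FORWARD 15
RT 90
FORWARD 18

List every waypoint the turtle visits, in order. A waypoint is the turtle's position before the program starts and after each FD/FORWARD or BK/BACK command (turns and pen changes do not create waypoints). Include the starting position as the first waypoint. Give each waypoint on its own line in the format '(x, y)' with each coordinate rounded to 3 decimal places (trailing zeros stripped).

Executing turtle program step by step:
Start: pos=(0,0), heading=0, pen down
RT 180: heading 0 -> 180
FD 15: (0,0) -> (-15,0) [heading=180, draw]
RT 90: heading 180 -> 90
FD 18: (-15,0) -> (-15,18) [heading=90, draw]
Final: pos=(-15,18), heading=90, 2 segment(s) drawn
Waypoints (3 total):
(0, 0)
(-15, 0)
(-15, 18)

Answer: (0, 0)
(-15, 0)
(-15, 18)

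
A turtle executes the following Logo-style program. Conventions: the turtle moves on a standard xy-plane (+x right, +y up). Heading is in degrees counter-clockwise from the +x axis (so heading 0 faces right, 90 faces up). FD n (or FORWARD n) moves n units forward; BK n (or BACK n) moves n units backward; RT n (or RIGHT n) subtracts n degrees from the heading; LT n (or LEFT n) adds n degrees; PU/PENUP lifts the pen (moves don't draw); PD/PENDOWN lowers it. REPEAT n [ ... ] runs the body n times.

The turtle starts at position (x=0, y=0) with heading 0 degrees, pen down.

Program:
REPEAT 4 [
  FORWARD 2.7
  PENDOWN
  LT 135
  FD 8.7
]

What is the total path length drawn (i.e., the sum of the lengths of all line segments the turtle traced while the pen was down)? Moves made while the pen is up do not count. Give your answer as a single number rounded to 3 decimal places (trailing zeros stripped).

Executing turtle program step by step:
Start: pos=(0,0), heading=0, pen down
REPEAT 4 [
  -- iteration 1/4 --
  FD 2.7: (0,0) -> (2.7,0) [heading=0, draw]
  PD: pen down
  LT 135: heading 0 -> 135
  FD 8.7: (2.7,0) -> (-3.452,6.152) [heading=135, draw]
  -- iteration 2/4 --
  FD 2.7: (-3.452,6.152) -> (-5.361,8.061) [heading=135, draw]
  PD: pen down
  LT 135: heading 135 -> 270
  FD 8.7: (-5.361,8.061) -> (-5.361,-0.639) [heading=270, draw]
  -- iteration 3/4 --
  FD 2.7: (-5.361,-0.639) -> (-5.361,-3.339) [heading=270, draw]
  PD: pen down
  LT 135: heading 270 -> 45
  FD 8.7: (-5.361,-3.339) -> (0.791,2.813) [heading=45, draw]
  -- iteration 4/4 --
  FD 2.7: (0.791,2.813) -> (2.7,4.722) [heading=45, draw]
  PD: pen down
  LT 135: heading 45 -> 180
  FD 8.7: (2.7,4.722) -> (-6,4.722) [heading=180, draw]
]
Final: pos=(-6,4.722), heading=180, 8 segment(s) drawn

Segment lengths:
  seg 1: (0,0) -> (2.7,0), length = 2.7
  seg 2: (2.7,0) -> (-3.452,6.152), length = 8.7
  seg 3: (-3.452,6.152) -> (-5.361,8.061), length = 2.7
  seg 4: (-5.361,8.061) -> (-5.361,-0.639), length = 8.7
  seg 5: (-5.361,-0.639) -> (-5.361,-3.339), length = 2.7
  seg 6: (-5.361,-3.339) -> (0.791,2.813), length = 8.7
  seg 7: (0.791,2.813) -> (2.7,4.722), length = 2.7
  seg 8: (2.7,4.722) -> (-6,4.722), length = 8.7
Total = 45.6

Answer: 45.6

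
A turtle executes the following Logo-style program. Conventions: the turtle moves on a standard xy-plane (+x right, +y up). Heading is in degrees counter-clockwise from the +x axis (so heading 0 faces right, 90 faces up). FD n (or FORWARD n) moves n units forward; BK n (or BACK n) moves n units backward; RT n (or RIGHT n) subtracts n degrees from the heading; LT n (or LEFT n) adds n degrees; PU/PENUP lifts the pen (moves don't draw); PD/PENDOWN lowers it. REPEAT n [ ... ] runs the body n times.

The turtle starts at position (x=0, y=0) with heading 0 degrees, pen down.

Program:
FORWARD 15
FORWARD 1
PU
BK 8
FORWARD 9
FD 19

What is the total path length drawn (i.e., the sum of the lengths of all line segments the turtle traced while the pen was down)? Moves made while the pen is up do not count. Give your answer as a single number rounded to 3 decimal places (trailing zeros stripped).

Executing turtle program step by step:
Start: pos=(0,0), heading=0, pen down
FD 15: (0,0) -> (15,0) [heading=0, draw]
FD 1: (15,0) -> (16,0) [heading=0, draw]
PU: pen up
BK 8: (16,0) -> (8,0) [heading=0, move]
FD 9: (8,0) -> (17,0) [heading=0, move]
FD 19: (17,0) -> (36,0) [heading=0, move]
Final: pos=(36,0), heading=0, 2 segment(s) drawn

Segment lengths:
  seg 1: (0,0) -> (15,0), length = 15
  seg 2: (15,0) -> (16,0), length = 1
Total = 16

Answer: 16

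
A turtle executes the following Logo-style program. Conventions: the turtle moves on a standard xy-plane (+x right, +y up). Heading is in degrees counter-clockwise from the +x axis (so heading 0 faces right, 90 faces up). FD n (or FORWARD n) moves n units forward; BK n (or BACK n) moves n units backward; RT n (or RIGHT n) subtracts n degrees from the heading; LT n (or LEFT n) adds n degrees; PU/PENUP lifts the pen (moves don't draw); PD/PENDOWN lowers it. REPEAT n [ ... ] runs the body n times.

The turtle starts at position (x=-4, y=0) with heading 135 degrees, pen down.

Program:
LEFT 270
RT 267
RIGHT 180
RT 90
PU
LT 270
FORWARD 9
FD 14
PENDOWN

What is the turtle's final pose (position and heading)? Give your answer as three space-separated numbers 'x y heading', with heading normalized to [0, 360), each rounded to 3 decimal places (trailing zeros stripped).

Executing turtle program step by step:
Start: pos=(-4,0), heading=135, pen down
LT 270: heading 135 -> 45
RT 267: heading 45 -> 138
RT 180: heading 138 -> 318
RT 90: heading 318 -> 228
PU: pen up
LT 270: heading 228 -> 138
FD 9: (-4,0) -> (-10.688,6.022) [heading=138, move]
FD 14: (-10.688,6.022) -> (-21.092,15.39) [heading=138, move]
PD: pen down
Final: pos=(-21.092,15.39), heading=138, 0 segment(s) drawn

Answer: -21.092 15.39 138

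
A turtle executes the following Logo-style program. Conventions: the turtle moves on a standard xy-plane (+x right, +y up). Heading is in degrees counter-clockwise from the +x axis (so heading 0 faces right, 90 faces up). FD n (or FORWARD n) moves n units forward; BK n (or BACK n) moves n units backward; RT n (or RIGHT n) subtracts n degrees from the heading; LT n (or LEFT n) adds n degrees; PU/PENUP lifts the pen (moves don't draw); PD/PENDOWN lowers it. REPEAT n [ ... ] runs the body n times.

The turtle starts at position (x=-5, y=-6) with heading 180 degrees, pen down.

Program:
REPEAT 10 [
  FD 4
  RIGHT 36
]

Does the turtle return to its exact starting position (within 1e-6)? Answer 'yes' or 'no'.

Executing turtle program step by step:
Start: pos=(-5,-6), heading=180, pen down
REPEAT 10 [
  -- iteration 1/10 --
  FD 4: (-5,-6) -> (-9,-6) [heading=180, draw]
  RT 36: heading 180 -> 144
  -- iteration 2/10 --
  FD 4: (-9,-6) -> (-12.236,-3.649) [heading=144, draw]
  RT 36: heading 144 -> 108
  -- iteration 3/10 --
  FD 4: (-12.236,-3.649) -> (-13.472,0.155) [heading=108, draw]
  RT 36: heading 108 -> 72
  -- iteration 4/10 --
  FD 4: (-13.472,0.155) -> (-12.236,3.96) [heading=72, draw]
  RT 36: heading 72 -> 36
  -- iteration 5/10 --
  FD 4: (-12.236,3.96) -> (-9,6.311) [heading=36, draw]
  RT 36: heading 36 -> 0
  -- iteration 6/10 --
  FD 4: (-9,6.311) -> (-5,6.311) [heading=0, draw]
  RT 36: heading 0 -> 324
  -- iteration 7/10 --
  FD 4: (-5,6.311) -> (-1.764,3.96) [heading=324, draw]
  RT 36: heading 324 -> 288
  -- iteration 8/10 --
  FD 4: (-1.764,3.96) -> (-0.528,0.155) [heading=288, draw]
  RT 36: heading 288 -> 252
  -- iteration 9/10 --
  FD 4: (-0.528,0.155) -> (-1.764,-3.649) [heading=252, draw]
  RT 36: heading 252 -> 216
  -- iteration 10/10 --
  FD 4: (-1.764,-3.649) -> (-5,-6) [heading=216, draw]
  RT 36: heading 216 -> 180
]
Final: pos=(-5,-6), heading=180, 10 segment(s) drawn

Start position: (-5, -6)
Final position: (-5, -6)
Distance = 0; < 1e-6 -> CLOSED

Answer: yes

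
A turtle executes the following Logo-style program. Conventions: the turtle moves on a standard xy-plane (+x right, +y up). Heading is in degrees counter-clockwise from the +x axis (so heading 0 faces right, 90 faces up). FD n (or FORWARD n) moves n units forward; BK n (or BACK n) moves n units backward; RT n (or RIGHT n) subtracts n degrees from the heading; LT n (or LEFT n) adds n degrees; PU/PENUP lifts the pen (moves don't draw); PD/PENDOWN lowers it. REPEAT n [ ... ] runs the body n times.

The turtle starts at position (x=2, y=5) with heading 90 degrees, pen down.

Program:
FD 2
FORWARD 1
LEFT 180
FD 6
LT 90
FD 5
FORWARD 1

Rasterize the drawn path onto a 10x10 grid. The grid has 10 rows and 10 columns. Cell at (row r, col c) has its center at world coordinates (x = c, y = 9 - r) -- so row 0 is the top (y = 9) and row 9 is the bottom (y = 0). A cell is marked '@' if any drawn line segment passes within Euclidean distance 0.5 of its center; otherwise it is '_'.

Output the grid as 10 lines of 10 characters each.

Answer: __________
__@_______
__@_______
__@_______
__@_______
__@_______
__@_______
__@@@@@@@_
__________
__________

Derivation:
Segment 0: (2,5) -> (2,7)
Segment 1: (2,7) -> (2,8)
Segment 2: (2,8) -> (2,2)
Segment 3: (2,2) -> (7,2)
Segment 4: (7,2) -> (8,2)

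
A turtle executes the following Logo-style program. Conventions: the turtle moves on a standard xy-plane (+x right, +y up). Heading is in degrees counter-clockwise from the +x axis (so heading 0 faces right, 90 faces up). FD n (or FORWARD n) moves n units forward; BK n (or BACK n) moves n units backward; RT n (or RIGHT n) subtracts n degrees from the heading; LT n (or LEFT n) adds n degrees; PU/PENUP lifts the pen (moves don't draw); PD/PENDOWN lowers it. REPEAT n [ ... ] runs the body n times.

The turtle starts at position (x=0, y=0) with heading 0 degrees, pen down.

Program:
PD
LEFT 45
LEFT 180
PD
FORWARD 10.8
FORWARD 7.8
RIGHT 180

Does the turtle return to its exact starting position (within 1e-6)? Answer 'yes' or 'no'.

Answer: no

Derivation:
Executing turtle program step by step:
Start: pos=(0,0), heading=0, pen down
PD: pen down
LT 45: heading 0 -> 45
LT 180: heading 45 -> 225
PD: pen down
FD 10.8: (0,0) -> (-7.637,-7.637) [heading=225, draw]
FD 7.8: (-7.637,-7.637) -> (-13.152,-13.152) [heading=225, draw]
RT 180: heading 225 -> 45
Final: pos=(-13.152,-13.152), heading=45, 2 segment(s) drawn

Start position: (0, 0)
Final position: (-13.152, -13.152)
Distance = 18.6; >= 1e-6 -> NOT closed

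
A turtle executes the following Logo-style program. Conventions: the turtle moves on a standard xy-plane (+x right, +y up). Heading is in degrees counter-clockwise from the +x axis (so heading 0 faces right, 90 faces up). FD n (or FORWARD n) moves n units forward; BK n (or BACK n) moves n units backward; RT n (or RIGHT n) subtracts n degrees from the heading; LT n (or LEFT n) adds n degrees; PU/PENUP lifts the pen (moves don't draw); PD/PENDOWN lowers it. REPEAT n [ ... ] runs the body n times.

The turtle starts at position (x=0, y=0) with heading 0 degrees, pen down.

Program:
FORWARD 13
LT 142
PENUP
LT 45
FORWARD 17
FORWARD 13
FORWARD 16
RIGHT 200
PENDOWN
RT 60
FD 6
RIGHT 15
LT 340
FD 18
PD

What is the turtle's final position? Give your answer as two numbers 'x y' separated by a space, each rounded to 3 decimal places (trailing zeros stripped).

Executing turtle program step by step:
Start: pos=(0,0), heading=0, pen down
FD 13: (0,0) -> (13,0) [heading=0, draw]
LT 142: heading 0 -> 142
PU: pen up
LT 45: heading 142 -> 187
FD 17: (13,0) -> (-3.873,-2.072) [heading=187, move]
FD 13: (-3.873,-2.072) -> (-16.776,-3.656) [heading=187, move]
FD 16: (-16.776,-3.656) -> (-32.657,-5.606) [heading=187, move]
RT 200: heading 187 -> 347
PD: pen down
RT 60: heading 347 -> 287
FD 6: (-32.657,-5.606) -> (-30.903,-11.344) [heading=287, draw]
RT 15: heading 287 -> 272
LT 340: heading 272 -> 252
FD 18: (-30.903,-11.344) -> (-36.465,-28.463) [heading=252, draw]
PD: pen down
Final: pos=(-36.465,-28.463), heading=252, 3 segment(s) drawn

Answer: -36.465 -28.463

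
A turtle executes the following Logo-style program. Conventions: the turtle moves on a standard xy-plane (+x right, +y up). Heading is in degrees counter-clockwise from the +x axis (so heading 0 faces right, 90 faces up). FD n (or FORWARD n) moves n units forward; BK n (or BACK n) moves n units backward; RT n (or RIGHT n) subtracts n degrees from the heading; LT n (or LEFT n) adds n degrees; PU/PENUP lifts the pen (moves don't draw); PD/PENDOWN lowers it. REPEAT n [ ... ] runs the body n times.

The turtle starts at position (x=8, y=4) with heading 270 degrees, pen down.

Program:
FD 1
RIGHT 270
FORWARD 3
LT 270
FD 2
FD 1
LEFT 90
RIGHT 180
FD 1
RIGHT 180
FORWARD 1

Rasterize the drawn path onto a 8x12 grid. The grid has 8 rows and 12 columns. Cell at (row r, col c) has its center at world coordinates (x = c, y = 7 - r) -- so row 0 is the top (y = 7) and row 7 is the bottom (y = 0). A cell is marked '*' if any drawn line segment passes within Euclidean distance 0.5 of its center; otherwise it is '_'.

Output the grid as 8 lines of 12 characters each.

Segment 0: (8,4) -> (8,3)
Segment 1: (8,3) -> (11,3)
Segment 2: (11,3) -> (11,1)
Segment 3: (11,1) -> (11,0)
Segment 4: (11,0) -> (10,0)
Segment 5: (10,0) -> (11,0)

Answer: ____________
____________
____________
________*___
________****
___________*
___________*
__________**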